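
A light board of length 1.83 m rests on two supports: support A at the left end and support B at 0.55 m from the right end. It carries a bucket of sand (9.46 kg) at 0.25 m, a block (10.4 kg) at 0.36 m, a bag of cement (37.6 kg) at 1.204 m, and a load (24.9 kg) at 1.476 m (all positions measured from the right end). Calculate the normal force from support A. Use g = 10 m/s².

Taking torques about support B:
Bucket of sand: 9.46 × 10 = 94.6 N down at 0.25 m → arm 0.3 m, τ = 94.6 × 0.3 = 28.38 N·m clockwise.
Block: 10.4 × 10 = 104 N down at 0.36 m → arm 0.19 m, τ = 104 × 0.19 = 19.76 N·m clockwise.
Bag of cement: 37.6 × 10 = 376 N down at 1.204 m → arm 0.654 m, τ = 376 × 0.654 = 245.9 N·m counterclockwise.
Load: 24.9 × 10 = 249 N down at 1.476 m → arm 0.926 m, τ = 249 × 0.926 = 230.6 N·m counterclockwise.
Net load moment about support B = 428.4 N·m counterclockwise.
Reaction R at support A is upward at 1.83 m, arm 1.28 m → moment R × 1.28 clockwise.
Στ = 0 ⇒ R × 1.28 = 428.4 ⇒ R = 335 N.

R_A ≈ 335 N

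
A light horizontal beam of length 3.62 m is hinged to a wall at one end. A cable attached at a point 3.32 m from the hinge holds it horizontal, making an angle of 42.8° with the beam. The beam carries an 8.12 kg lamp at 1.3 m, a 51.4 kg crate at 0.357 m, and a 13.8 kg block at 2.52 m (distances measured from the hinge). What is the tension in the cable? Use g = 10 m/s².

T ≈ 282 N

Choose the hinge as the axis so the unknown hinge reaction has zero arm there.
Lamp: 8.12 × 10 = 81.2 N down at 1.3 m → arm 1.3 m, τ = 81.2 × 1.3 = 105.6 N·m clockwise.
Crate: 51.4 × 10 = 514 N down at 0.357 m → arm 0.357 m, τ = 514 × 0.357 = 183.5 N·m clockwise.
Block: 13.8 × 10 = 138 N down at 2.52 m → arm 2.52 m, τ = 138 × 2.52 = 347.8 N·m clockwise.
Total clockwise load moment = 636.9 N·m.
The cable tension T acts at 3.32 m; only its component perpendicular to the beam, T sinθ, produces torque. sin 42.8° = 0.6794.
Στ = 0 ⇒ T × 3.32 × 0.6794 = 636.9 ⇒ T = 636.9 / 2.256 = 282 N.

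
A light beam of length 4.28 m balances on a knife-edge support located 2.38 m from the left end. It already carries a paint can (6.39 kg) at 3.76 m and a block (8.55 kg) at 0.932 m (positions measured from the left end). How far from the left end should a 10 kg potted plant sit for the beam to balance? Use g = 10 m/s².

Sum moments about the knife-edge support (at 2.38 m from the left end) (the support reaction has zero arm there).
Paint can: 6.39 × 10 = 63.9 N down at 3.76 m → arm 1.38 m, τ = 63.9 × 1.38 = 88.18 N·m clockwise.
Block: 8.55 × 10 = 85.5 N down at 0.932 m → arm 1.448 m, τ = 85.5 × 1.448 = 123.8 N·m counterclockwise.
Net moment of existing loads = 35.62 N·m counterclockwise.
The potted plant weighs 10 × 10 = 100 N and must supply an equal clockwise moment, so its lever arm about the knife-edge support is 35.62 / 100 = 0.356 m.
That puts it at 2.38 + 0.356 = 2.74 m from the left end.

x ≈ 2.74 m from the left end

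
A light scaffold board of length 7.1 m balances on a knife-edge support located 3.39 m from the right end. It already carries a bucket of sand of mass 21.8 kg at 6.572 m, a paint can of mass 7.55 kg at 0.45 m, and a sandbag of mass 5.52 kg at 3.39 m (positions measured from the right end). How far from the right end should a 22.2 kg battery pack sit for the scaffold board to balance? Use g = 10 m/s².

x ≈ 1.27 m from the right end

Choose the knife-edge support (at 3.39 m from the right end) as the axis so the support reaction has zero arm there.
Bucket of sand: 21.8 × 10 = 218 N down at 6.572 m → arm 3.182 m, τ = 218 × 3.182 = 693.7 N·m counterclockwise.
Paint can: 7.55 × 10 = 75.5 N down at 0.45 m → arm 2.94 m, τ = 75.5 × 2.94 = 222 N·m clockwise.
Sandbag: acts at the knife-edge support, moment arm 0 → no torque.
Net moment of existing loads = 471.7 N·m counterclockwise.
The battery pack weighs 22.2 × 10 = 222 N and must supply an equal clockwise moment, so its lever arm about the knife-edge support is 471.7 / 222 = 2.12 m.
That puts it at 3.39 − 2.12 = 1.27 m from the right end.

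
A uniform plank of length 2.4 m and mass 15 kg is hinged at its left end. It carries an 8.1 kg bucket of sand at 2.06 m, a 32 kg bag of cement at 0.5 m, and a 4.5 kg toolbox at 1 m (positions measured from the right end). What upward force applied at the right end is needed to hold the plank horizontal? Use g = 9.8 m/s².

Take moments about the left end.
Beam weight: 15 × 9.8 = 147 N down at 1.2 m → arm 1.2 m, τ = 147 × 1.2 = 176.4 N·m clockwise.
Bucket of sand: 8.1 × 9.8 = 79.38 N down at 2.06 m → arm 0.34 m, τ = 79.38 × 0.34 = 26.99 N·m clockwise.
Bag of cement: 32 × 9.8 = 313.6 N down at 0.5 m → arm 1.9 m, τ = 313.6 × 1.9 = 595.8 N·m clockwise.
Toolbox: 4.5 × 9.8 = 44.1 N down at 1 m → arm 1.4 m, τ = 44.1 × 1.4 = 61.74 N·m clockwise.
Net moment of the loads = 860.9 N·m clockwise.
The upward force F acts at the right end, arm 2.4 m, giving F × 2.4 counterclockwise.
Balancing moments: F × 2.4 = 860.9, giving F = 860.9 / 2.4 = 359 N.

F ≈ 359 N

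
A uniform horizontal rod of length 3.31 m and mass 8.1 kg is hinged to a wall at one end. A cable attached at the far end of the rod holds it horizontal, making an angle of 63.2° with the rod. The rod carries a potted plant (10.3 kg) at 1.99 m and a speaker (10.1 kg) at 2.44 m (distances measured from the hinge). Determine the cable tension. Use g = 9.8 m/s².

Sum moments about the hinge (the unknown hinge reaction has zero arm there).
Beam weight: 8.1 × 9.8 = 79.38 N down at 1.655 m → arm 1.655 m, τ = 79.38 × 1.655 = 131.4 N·m clockwise.
Potted plant: 10.3 × 9.8 = 100.9 N down at 1.99 m → arm 1.99 m, τ = 100.9 × 1.99 = 200.8 N·m clockwise.
Speaker: 10.1 × 9.8 = 98.98 N down at 2.44 m → arm 2.44 m, τ = 98.98 × 2.44 = 241.5 N·m clockwise.
Total clockwise load moment = 573.7 N·m.
The cable tension T acts at 3.31 m; only its component perpendicular to the rod, T sinθ, produces torque. sin 63.2° = 0.8926.
Balancing moments: T × 3.31 × 0.8926 = 573.7, giving T = 573.7 / 2.955 = 194 N.

T ≈ 194 N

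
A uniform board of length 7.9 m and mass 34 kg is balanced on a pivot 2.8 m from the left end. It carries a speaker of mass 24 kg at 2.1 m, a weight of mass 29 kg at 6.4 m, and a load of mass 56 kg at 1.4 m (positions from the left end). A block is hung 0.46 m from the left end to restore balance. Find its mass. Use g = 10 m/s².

About the pivot (at 2.8 m from the left end):
Beam weight: 34 × 10 = 340 N down at 3.95 m → arm 1.15 m, τ = 340 × 1.15 = 391 N·m clockwise.
Speaker: 24 × 10 = 240 N down at 2.1 m → arm 0.7 m, τ = 240 × 0.7 = 168 N·m counterclockwise.
Weight: 29 × 10 = 290 N down at 6.4 m → arm 3.6 m, τ = 290 × 3.6 = 1044 N·m clockwise.
Load: 56 × 10 = 560 N down at 1.4 m → arm 1.4 m, τ = 560 × 1.4 = 784 N·m counterclockwise.
Net moment of known loads = 483 N·m clockwise.
An unknown mass m at 0.46 m has arm 2.34 m; its moment is m·g·2.34 counterclockwise.
For rotational equilibrium, m × 10 × 2.34 = 483, so m = 483 / (10 × 2.34) = 20.6 kg.

m ≈ 20.6 kg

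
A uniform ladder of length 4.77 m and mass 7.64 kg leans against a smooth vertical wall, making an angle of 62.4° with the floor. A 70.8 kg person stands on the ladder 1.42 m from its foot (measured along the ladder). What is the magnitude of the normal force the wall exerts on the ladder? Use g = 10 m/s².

N_wall ≈ 130 N

Taking torques about the foot of the ladder:
Ladder weight 7.64×10 = 76.4 N acts at 2.385 m along the ladder; its horizontal arm is 2.385·cos62.4° = 1.105 m → τ = 84.42 N·m clockwise.
Person: 70.8×10 = 708 N at 1.42 m → arm 0.6579 m → τ = 465.8 N·m clockwise.
Wall normal N acts horizontally at the top; its moment arm is the height L sinθ = 4.77·sin62.4° = 4.227 m, counterclockwise.
Balancing moments: N × 4.227 = 550.2, giving N = 130 N.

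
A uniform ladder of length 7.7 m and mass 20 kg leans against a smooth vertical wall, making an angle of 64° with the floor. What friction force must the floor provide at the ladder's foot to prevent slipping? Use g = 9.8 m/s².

Sum moments about the foot of the ladder (the floor normal and friction both act there and drop out).
Ladder weight 20×9.8 = 196 N acts at 3.85 m along the ladder; its horizontal arm is 3.85·cos64° = 1.688 m → τ = 330.8 N·m clockwise.
Wall normal N acts horizontally at the top; its moment arm is the height L sinθ = 7.7·sin64° = 6.921 m, counterclockwise.
Setting net torque to zero: N × 6.921 = 330.8 → N = 47.8 N.
ΣFx = 0: friction at the foot balances the wall's push, so f = N_wall = 47.8 N.

f ≈ 47.8 N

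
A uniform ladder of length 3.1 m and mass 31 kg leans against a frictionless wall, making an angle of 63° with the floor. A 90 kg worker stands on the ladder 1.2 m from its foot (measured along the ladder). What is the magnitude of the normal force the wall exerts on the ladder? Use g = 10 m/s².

N_wall ≈ 256 N

Sum moments about the foot of the ladder (the floor normal and friction both act there and drop out).
Ladder weight 31×10 = 310 N acts at 1.55 m along the ladder; its horizontal arm is 1.55·cos63° = 0.7037 m → τ = 218.1 N·m clockwise.
Worker: 90×10 = 900 N at 1.2 m → arm 0.5448 m → τ = 490.3 N·m clockwise.
Wall normal N acts horizontally at the top; its moment arm is the height L sinθ = 3.1·sin63° = 2.762 m, counterclockwise.
Setting net torque to zero: N × 2.762 = 708.4 → N = 256 N.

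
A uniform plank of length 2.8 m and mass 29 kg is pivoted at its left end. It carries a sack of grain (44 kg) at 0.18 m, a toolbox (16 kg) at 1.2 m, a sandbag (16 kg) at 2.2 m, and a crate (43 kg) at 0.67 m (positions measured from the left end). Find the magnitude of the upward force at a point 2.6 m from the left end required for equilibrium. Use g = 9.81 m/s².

F ≈ 497 N

Take moments about the left end.
Beam weight: 29 × 9.81 = 284.5 N down at 1.4 m → arm 1.4 m, τ = 284.5 × 1.4 = 398.3 N·m clockwise.
Sack of grain: 44 × 9.81 = 431.6 N down at 0.18 m → arm 0.18 m, τ = 431.6 × 0.18 = 77.69 N·m clockwise.
Toolbox: 16 × 9.81 = 157 N down at 1.2 m → arm 1.2 m, τ = 157 × 1.2 = 188.4 N·m clockwise.
Sandbag: 16 × 9.81 = 157 N down at 2.2 m → arm 2.2 m, τ = 157 × 2.2 = 345.4 N·m clockwise.
Crate: 43 × 9.81 = 421.8 N down at 0.67 m → arm 0.67 m, τ = 421.8 × 0.67 = 282.6 N·m clockwise.
Net moment of the loads = 1292 N·m clockwise.
The upward force F acts at a point 2.6 m from the left end, arm 2.6 m, giving F × 2.6 counterclockwise.
For rotational equilibrium, F × 2.6 = 1292, so F = 1292 / 2.6 = 497 N.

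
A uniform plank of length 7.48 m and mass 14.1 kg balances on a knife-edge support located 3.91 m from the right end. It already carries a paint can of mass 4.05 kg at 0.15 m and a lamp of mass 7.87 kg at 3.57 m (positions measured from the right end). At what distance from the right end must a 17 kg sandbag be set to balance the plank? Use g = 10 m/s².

Sum moments about the knife-edge support (at 3.91 m from the right end) (the support reaction has zero arm there).
Beam weight: 14.1 × 10 = 141 N down at 3.74 m → arm 0.17 m, τ = 141 × 0.17 = 23.97 N·m clockwise.
Paint can: 4.05 × 10 = 40.5 N down at 0.15 m → arm 3.76 m, τ = 40.5 × 3.76 = 152.3 N·m clockwise.
Lamp: 7.87 × 10 = 78.7 N down at 3.57 m → arm 0.34 m, τ = 78.7 × 0.34 = 26.76 N·m clockwise.
Net moment of existing loads = 203 N·m clockwise.
The sandbag weighs 17 × 10 = 170 N and must supply an equal counterclockwise moment, so its lever arm about the knife-edge support is 203 / 170 = 1.19 m.
That puts it at 3.91 + 1.19 = 5.1 m from the right end.

x ≈ 5.1 m from the right end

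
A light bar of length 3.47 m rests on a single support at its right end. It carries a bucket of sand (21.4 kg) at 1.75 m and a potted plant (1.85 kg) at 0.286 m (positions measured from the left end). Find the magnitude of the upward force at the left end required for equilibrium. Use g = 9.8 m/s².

Taking torques about the right end:
Bucket of sand: 21.4 × 9.8 = 209.7 N down at 1.75 m → arm 1.72 m, τ = 209.7 × 1.72 = 360.7 N·m counterclockwise.
Potted plant: 1.85 × 9.8 = 18.13 N down at 0.286 m → arm 3.184 m, τ = 18.13 × 3.184 = 57.73 N·m counterclockwise.
Net moment of the loads = 418.4 N·m counterclockwise.
The upward force F acts at the left end, arm 3.47 m, giving F × 3.47 clockwise.
Setting net torque to zero: F × 3.47 = 418.4 → F = 418.4 / 3.47 = 121 N.

F ≈ 121 N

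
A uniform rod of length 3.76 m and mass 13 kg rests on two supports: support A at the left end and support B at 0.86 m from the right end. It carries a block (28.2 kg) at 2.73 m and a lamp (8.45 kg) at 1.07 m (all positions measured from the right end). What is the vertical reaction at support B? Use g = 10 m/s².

Choose support A as the axis so its reaction then has zero moment arm.
Beam weight: 13 × 10 = 130 N down at 1.88 m → arm 1.88 m, τ = 130 × 1.88 = 244.4 N·m clockwise.
Block: 28.2 × 10 = 282 N down at 2.73 m → arm 1.03 m, τ = 282 × 1.03 = 290.5 N·m clockwise.
Lamp: 8.45 × 10 = 84.5 N down at 1.07 m → arm 2.69 m, τ = 84.5 × 2.69 = 227.3 N·m clockwise.
Net load moment about support A = 762.2 N·m clockwise.
Reaction R at support B is upward at 0.86 m, arm 2.9 m → moment R × 2.9 counterclockwise.
Balancing moments: R × 2.9 = 762.2, giving R = 263 N.

R_B ≈ 263 N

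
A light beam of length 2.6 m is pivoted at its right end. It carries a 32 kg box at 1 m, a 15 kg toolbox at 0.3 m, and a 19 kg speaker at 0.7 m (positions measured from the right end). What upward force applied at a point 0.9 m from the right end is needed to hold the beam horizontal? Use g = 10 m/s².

Taking torques about the right end:
Box: 32 × 10 = 320 N down at 1 m → arm 1 m, τ = 320 × 1 = 320 N·m counterclockwise.
Toolbox: 15 × 10 = 150 N down at 0.3 m → arm 0.3 m, τ = 150 × 0.3 = 45 N·m counterclockwise.
Speaker: 19 × 10 = 190 N down at 0.7 m → arm 0.7 m, τ = 190 × 0.7 = 133 N·m counterclockwise.
Net moment of the loads = 498 N·m counterclockwise.
The upward force F acts at a point 0.9 m from the right end, arm 0.9 m, giving F × 0.9 clockwise.
Στ = 0 ⇒ F × 0.9 = 498 ⇒ F = 498 / 0.9 = 553 N.

F ≈ 553 N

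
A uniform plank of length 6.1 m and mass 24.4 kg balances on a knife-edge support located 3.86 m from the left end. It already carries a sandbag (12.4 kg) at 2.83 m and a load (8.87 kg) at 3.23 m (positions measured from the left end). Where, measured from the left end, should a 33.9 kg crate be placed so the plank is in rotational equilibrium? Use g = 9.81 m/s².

x ≈ 4.98 m from the left end

Take moments about the knife-edge support (at 3.86 m from the left end).
Beam weight: 24.4 × 9.81 = 239.4 N down at 3.05 m → arm 0.81 m, τ = 239.4 × 0.81 = 193.9 N·m counterclockwise.
Sandbag: 12.4 × 9.81 = 121.6 N down at 2.83 m → arm 1.03 m, τ = 121.6 × 1.03 = 125.2 N·m counterclockwise.
Load: 8.87 × 9.81 = 87.01 N down at 3.23 m → arm 0.63 m, τ = 87.01 × 0.63 = 54.82 N·m counterclockwise.
Net moment of existing loads = 373.9 N·m counterclockwise.
The crate weighs 33.9 × 9.81 = 332.6 N and must supply an equal clockwise moment, so its lever arm about the knife-edge support is 373.9 / 332.6 = 1.12 m.
That puts it at 3.86 + 1.12 = 4.98 m from the left end.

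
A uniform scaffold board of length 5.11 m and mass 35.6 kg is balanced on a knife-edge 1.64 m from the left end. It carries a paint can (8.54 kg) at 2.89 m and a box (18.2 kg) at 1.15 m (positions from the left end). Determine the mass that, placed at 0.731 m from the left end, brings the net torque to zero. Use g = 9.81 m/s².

m ≈ 37.8 kg

Sum moments about the knife-edge (at 1.64 m from the left end) (the support reaction has zero arm there).
Beam weight: 35.6 × 9.81 = 349.2 N down at 2.555 m → arm 0.915 m, τ = 349.2 × 0.915 = 319.5 N·m clockwise.
Paint can: 8.54 × 9.81 = 83.78 N down at 2.89 m → arm 1.25 m, τ = 83.78 × 1.25 = 104.7 N·m clockwise.
Box: 18.2 × 9.81 = 178.5 N down at 1.15 m → arm 0.49 m, τ = 178.5 × 0.49 = 87.47 N·m counterclockwise.
Net moment of known loads = 336.7 N·m clockwise.
An unknown mass m at 0.731 m has arm 0.909 m; its moment is m·g·0.909 counterclockwise.
Setting net torque to zero: m × 9.81 × 0.909 = 336.7 → m = 336.7 / (9.81 × 0.909) = 37.8 kg.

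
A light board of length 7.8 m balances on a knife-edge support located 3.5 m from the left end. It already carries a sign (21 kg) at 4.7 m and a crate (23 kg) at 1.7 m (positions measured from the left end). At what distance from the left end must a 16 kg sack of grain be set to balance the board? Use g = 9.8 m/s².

Choose the knife-edge support (at 3.5 m from the left end) as the axis so the support reaction has zero arm there.
Sign: 21 × 9.8 = 205.8 N down at 4.7 m → arm 1.2 m, τ = 205.8 × 1.2 = 247 N·m clockwise.
Crate: 23 × 9.8 = 225.4 N down at 1.7 m → arm 1.8 m, τ = 225.4 × 1.8 = 405.7 N·m counterclockwise.
Net moment of existing loads = 158.7 N·m counterclockwise.
The sack of grain weighs 16 × 9.8 = 156.8 N and must supply an equal clockwise moment, so its lever arm about the knife-edge support is 158.7 / 156.8 = 1.01 m.
That puts it at 3.5 + 1.01 = 4.51 m from the left end.

x ≈ 4.51 m from the left end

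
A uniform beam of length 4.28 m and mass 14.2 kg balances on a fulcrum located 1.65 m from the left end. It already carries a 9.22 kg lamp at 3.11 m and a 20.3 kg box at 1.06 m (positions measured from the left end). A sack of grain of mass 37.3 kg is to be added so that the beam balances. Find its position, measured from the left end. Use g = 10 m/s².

x ≈ 1.42 m from the left end

Choose the fulcrum (at 1.65 m from the left end) as the axis so the support reaction has zero arm there.
Beam weight: 14.2 × 10 = 142 N down at 2.14 m → arm 0.49 m, τ = 142 × 0.49 = 69.58 N·m clockwise.
Lamp: 9.22 × 10 = 92.2 N down at 3.11 m → arm 1.46 m, τ = 92.2 × 1.46 = 134.6 N·m clockwise.
Box: 20.3 × 10 = 203 N down at 1.06 m → arm 0.59 m, τ = 203 × 0.59 = 119.8 N·m counterclockwise.
Net moment of existing loads = 84.38 N·m clockwise.
The sack of grain weighs 37.3 × 10 = 373 N and must supply an equal counterclockwise moment, so its lever arm about the fulcrum is 84.38 / 373 = 0.226 m.
That puts it at 1.65 − 0.226 = 1.42 m from the left end.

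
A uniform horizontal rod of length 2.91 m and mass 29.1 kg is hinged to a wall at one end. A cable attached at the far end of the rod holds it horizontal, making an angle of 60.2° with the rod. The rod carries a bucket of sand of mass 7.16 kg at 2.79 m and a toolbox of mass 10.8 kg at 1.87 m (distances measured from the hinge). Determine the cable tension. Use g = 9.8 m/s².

About the hinge:
Beam weight: 29.1 × 9.8 = 285.2 N down at 1.455 m → arm 1.455 m, τ = 285.2 × 1.455 = 415 N·m clockwise.
Bucket of sand: 7.16 × 9.8 = 70.17 N down at 2.79 m → arm 2.79 m, τ = 70.17 × 2.79 = 195.8 N·m clockwise.
Toolbox: 10.8 × 9.8 = 105.8 N down at 1.87 m → arm 1.87 m, τ = 105.8 × 1.87 = 197.8 N·m clockwise.
Total clockwise load moment = 808.6 N·m.
The cable tension T acts at 2.91 m; only its component perpendicular to the rod, T sinθ, produces torque. sin 60.2° = 0.8678.
Balancing moments: T × 2.91 × 0.8678 = 808.6, giving T = 808.6 / 2.525 = 320 N.

T ≈ 320 N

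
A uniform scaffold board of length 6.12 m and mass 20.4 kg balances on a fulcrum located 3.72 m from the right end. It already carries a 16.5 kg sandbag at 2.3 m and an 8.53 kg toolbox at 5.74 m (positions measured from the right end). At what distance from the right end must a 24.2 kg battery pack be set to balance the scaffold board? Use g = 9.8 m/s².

Sum moments about the fulcrum (at 3.72 m from the right end) (the support reaction has zero arm there).
Beam weight: 20.4 × 9.8 = 199.9 N down at 3.06 m → arm 0.66 m, τ = 199.9 × 0.66 = 131.9 N·m clockwise.
Sandbag: 16.5 × 9.8 = 161.7 N down at 2.3 m → arm 1.42 m, τ = 161.7 × 1.42 = 229.6 N·m clockwise.
Toolbox: 8.53 × 9.8 = 83.59 N down at 5.74 m → arm 2.02 m, τ = 83.59 × 2.02 = 168.9 N·m counterclockwise.
Net moment of existing loads = 192.6 N·m clockwise.
The battery pack weighs 24.2 × 9.8 = 237.2 N and must supply an equal counterclockwise moment, so its lever arm about the fulcrum is 192.6 / 237.2 = 0.812 m.
That puts it at 3.72 + 0.812 = 4.53 m from the right end.

x ≈ 4.53 m from the right end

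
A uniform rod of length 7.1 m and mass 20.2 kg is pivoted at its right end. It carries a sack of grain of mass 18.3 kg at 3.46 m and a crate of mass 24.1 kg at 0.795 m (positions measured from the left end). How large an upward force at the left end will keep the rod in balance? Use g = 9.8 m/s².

Taking torques about the right end:
Beam weight: 20.2 × 9.8 = 198 N down at 3.55 m → arm 3.55 m, τ = 198 × 3.55 = 702.9 N·m counterclockwise.
Sack of grain: 18.3 × 9.8 = 179.3 N down at 3.46 m → arm 3.64 m, τ = 179.3 × 3.64 = 652.7 N·m counterclockwise.
Crate: 24.1 × 9.8 = 236.2 N down at 0.795 m → arm 6.305 m, τ = 236.2 × 6.305 = 1489 N·m counterclockwise.
Net moment of the loads = 2845 N·m counterclockwise.
The upward force F acts at the left end, arm 7.1 m, giving F × 7.1 clockwise.
Στ = 0 ⇒ F × 7.1 = 2845 ⇒ F = 2845 / 7.1 = 401 N.

F ≈ 401 N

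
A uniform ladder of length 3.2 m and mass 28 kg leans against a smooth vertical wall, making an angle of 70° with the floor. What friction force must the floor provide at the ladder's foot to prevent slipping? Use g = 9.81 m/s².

f ≈ 50 N

Take moments about the foot of the ladder.
Ladder weight 28×9.81 = 274.7 N acts at 1.6 m along the ladder; its horizontal arm is 1.6·cos70° = 0.5472 m → τ = 150.3 N·m clockwise.
Wall normal N acts horizontally at the top; its moment arm is the height L sinθ = 3.2·sin70° = 3.007 m, counterclockwise.
For rotational equilibrium, N × 3.007 = 150.3, so N = 50 N.
ΣFx = 0: friction at the foot balances the wall's push, so f = N_wall = 50 N.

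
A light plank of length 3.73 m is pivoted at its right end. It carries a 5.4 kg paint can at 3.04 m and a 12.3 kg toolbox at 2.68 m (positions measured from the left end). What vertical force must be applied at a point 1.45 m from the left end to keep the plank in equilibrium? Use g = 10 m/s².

About the right end:
Paint can: 5.4 × 10 = 54 N down at 3.04 m → arm 0.69 m, τ = 54 × 0.69 = 37.26 N·m counterclockwise.
Toolbox: 12.3 × 10 = 123 N down at 2.68 m → arm 1.05 m, τ = 123 × 1.05 = 129.2 N·m counterclockwise.
Net moment of the loads = 166.5 N·m counterclockwise.
The upward force F acts at a point 1.45 m from the left end, arm 2.28 m, giving F × 2.28 clockwise.
Στ = 0 ⇒ F × 2.28 = 166.5 ⇒ F = 166.5 / 2.28 = 73 N.

F ≈ 73 N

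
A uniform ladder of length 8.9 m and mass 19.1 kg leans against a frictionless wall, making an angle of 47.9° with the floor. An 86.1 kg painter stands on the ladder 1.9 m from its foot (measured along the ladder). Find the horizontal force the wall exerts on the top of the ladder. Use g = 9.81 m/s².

Sum moments about the foot of the ladder (the floor normal and friction both act there and drop out).
Ladder weight 19.1×9.81 = 187.4 N acts at 4.45 m along the ladder; its horizontal arm is 4.45·cos47.9° = 2.983 m → τ = 559 N·m clockwise.
Painter: 86.1×9.81 = 844.6 N at 1.9 m → arm 1.274 m → τ = 1076 N·m clockwise.
Wall normal N acts horizontally at the top; its moment arm is the height L sinθ = 8.9·sin47.9° = 6.604 m, counterclockwise.
Setting net torque to zero: N × 6.604 = 1635 → N = 248 N.

N_wall ≈ 248 N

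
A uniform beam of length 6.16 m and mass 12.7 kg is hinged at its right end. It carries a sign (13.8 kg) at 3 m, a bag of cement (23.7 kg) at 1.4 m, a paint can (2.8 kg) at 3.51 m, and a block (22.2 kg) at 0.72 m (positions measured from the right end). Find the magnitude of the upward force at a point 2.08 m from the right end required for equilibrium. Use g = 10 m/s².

Sum moments about the right end (the unknown pivot reaction has zero arm there).
Beam weight: 12.7 × 10 = 127 N down at 3.08 m → arm 3.08 m, τ = 127 × 3.08 = 391.2 N·m counterclockwise.
Sign: 13.8 × 10 = 138 N down at 3 m → arm 3 m, τ = 138 × 3 = 414 N·m counterclockwise.
Bag of cement: 23.7 × 10 = 237 N down at 1.4 m → arm 1.4 m, τ = 237 × 1.4 = 331.8 N·m counterclockwise.
Paint can: 2.8 × 10 = 28 N down at 3.51 m → arm 3.51 m, τ = 28 × 3.51 = 98.28 N·m counterclockwise.
Block: 22.2 × 10 = 222 N down at 0.72 m → arm 0.72 m, τ = 222 × 0.72 = 159.8 N·m counterclockwise.
Net moment of the loads = 1395 N·m counterclockwise.
The upward force F acts at a point 2.08 m from the right end, arm 2.08 m, giving F × 2.08 clockwise.
Στ = 0 ⇒ F × 2.08 = 1395 ⇒ F = 1395 / 2.08 = 671 N.

F ≈ 671 N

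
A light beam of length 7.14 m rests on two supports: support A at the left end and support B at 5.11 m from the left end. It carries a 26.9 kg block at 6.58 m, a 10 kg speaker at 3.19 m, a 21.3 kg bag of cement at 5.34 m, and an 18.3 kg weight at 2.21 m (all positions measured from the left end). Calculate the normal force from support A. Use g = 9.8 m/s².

Choose support B as the axis so its reaction then has zero moment arm.
Block: 26.9 × 9.8 = 263.6 N down at 6.58 m → arm 1.47 m, τ = 263.6 × 1.47 = 387.5 N·m clockwise.
Speaker: 10 × 9.8 = 98 N down at 3.19 m → arm 1.92 m, τ = 98 × 1.92 = 188.2 N·m counterclockwise.
Bag of cement: 21.3 × 9.8 = 208.7 N down at 5.34 m → arm 0.23 m, τ = 208.7 × 0.23 = 48 N·m clockwise.
Weight: 18.3 × 9.8 = 179.3 N down at 2.21 m → arm 2.9 m, τ = 179.3 × 2.9 = 520 N·m counterclockwise.
Net load moment about support B = 272.7 N·m counterclockwise.
Reaction R at support A is upward at 0 m, arm 5.11 m → moment R × 5.11 clockwise.
Balancing moments: R × 5.11 = 272.7, giving R = 53.4 N.

R_A ≈ 53.4 N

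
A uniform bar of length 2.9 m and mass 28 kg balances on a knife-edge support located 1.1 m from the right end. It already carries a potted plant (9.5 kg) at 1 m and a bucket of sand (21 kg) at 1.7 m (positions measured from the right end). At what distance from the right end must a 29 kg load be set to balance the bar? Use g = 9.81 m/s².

Choose the knife-edge support (at 1.1 m from the right end) as the axis so the support reaction has zero arm there.
Beam weight: 28 × 9.81 = 274.7 N down at 1.45 m → arm 0.35 m, τ = 274.7 × 0.35 = 96.14 N·m counterclockwise.
Potted plant: 9.5 × 9.81 = 93.2 N down at 1 m → arm 0.1 m, τ = 93.2 × 0.1 = 9.32 N·m clockwise.
Bucket of sand: 21 × 9.81 = 206 N down at 1.7 m → arm 0.6 m, τ = 206 × 0.6 = 123.6 N·m counterclockwise.
Net moment of existing loads = 210.4 N·m counterclockwise.
The load weighs 29 × 9.81 = 284.5 N and must supply an equal clockwise moment, so its lever arm about the knife-edge support is 210.4 / 284.5 = 0.74 m.
That puts it at 1.1 − 0.74 = 0.36 m from the right end.

x ≈ 0.36 m from the right end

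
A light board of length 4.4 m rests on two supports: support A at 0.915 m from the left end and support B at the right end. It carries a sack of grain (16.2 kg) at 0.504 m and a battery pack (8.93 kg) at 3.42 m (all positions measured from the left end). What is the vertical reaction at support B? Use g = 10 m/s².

R_B ≈ 45.1 N

About support A:
Sack of grain: 16.2 × 10 = 162 N down at 0.504 m → arm 0.411 m, τ = 162 × 0.411 = 66.58 N·m counterclockwise.
Battery pack: 8.93 × 10 = 89.3 N down at 3.42 m → arm 2.505 m, τ = 89.3 × 2.505 = 223.7 N·m clockwise.
Net load moment about support A = 157.1 N·m clockwise.
Reaction R at support B is upward at 4.4 m, arm 3.485 m → moment R × 3.485 counterclockwise.
For rotational equilibrium, R × 3.485 = 157.1, so R = 45.1 N.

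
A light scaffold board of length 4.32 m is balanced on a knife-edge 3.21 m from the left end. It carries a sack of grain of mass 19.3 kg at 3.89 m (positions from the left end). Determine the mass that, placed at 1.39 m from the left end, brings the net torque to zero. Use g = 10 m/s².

Sum moments about the knife-edge (at 3.21 m from the left end) (the support reaction has zero arm there).
Sack of grain: 19.3 × 10 = 193 N down at 3.89 m → arm 0.68 m, τ = 193 × 0.68 = 131.2 N·m clockwise.
Net moment of known loads = 131.2 N·m clockwise.
An unknown mass m at 1.39 m has arm 1.82 m; its moment is m·g·1.82 counterclockwise.
Balancing moments: m × 10 × 1.82 = 131.2, giving m = 131.2 / (10 × 1.82) = 7.21 kg.

m ≈ 7.21 kg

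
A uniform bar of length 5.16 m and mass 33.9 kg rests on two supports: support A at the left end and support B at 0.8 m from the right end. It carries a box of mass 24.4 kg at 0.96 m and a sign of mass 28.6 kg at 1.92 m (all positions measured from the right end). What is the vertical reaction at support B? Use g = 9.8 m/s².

R_B ≈ 635 N

Taking torques about support A:
Beam weight: 33.9 × 9.8 = 332.2 N down at 2.58 m → arm 2.58 m, τ = 332.2 × 2.58 = 857.1 N·m clockwise.
Box: 24.4 × 9.8 = 239.1 N down at 0.96 m → arm 4.2 m, τ = 239.1 × 4.2 = 1004 N·m clockwise.
Sign: 28.6 × 9.8 = 280.3 N down at 1.92 m → arm 3.24 m, τ = 280.3 × 3.24 = 908.2 N·m clockwise.
Net load moment about support A = 2769 N·m clockwise.
Reaction R at support B is upward at 0.8 m, arm 4.36 m → moment R × 4.36 counterclockwise.
Balancing moments: R × 4.36 = 2769, giving R = 635 N.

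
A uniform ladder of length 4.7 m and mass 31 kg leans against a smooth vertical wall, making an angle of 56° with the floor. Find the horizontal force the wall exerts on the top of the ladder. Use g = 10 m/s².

N_wall ≈ 105 N

Take moments about the foot of the ladder.
Ladder weight 31×10 = 310 N acts at 2.35 m along the ladder; its horizontal arm is 2.35·cos56° = 1.314 m → τ = 407.3 N·m clockwise.
Wall normal N acts horizontally at the top; its moment arm is the height L sinθ = 4.7·sin56° = 3.896 m, counterclockwise.
For rotational equilibrium, N × 3.896 = 407.3, so N = 105 N.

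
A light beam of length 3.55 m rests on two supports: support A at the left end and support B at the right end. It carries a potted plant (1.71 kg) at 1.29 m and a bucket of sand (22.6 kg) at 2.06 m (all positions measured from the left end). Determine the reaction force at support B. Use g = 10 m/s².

Choose support A as the axis so its reaction then has zero moment arm.
Potted plant: 1.71 × 10 = 17.1 N down at 1.29 m → arm 1.29 m, τ = 17.1 × 1.29 = 22.06 N·m clockwise.
Bucket of sand: 22.6 × 10 = 226 N down at 2.06 m → arm 2.06 m, τ = 226 × 2.06 = 465.6 N·m clockwise.
Net load moment about support A = 487.7 N·m clockwise.
Reaction R at support B is upward at 3.55 m, arm 3.55 m → moment R × 3.55 counterclockwise.
Στ = 0 ⇒ R × 3.55 = 487.7 ⇒ R = 137 N.

R_B ≈ 137 N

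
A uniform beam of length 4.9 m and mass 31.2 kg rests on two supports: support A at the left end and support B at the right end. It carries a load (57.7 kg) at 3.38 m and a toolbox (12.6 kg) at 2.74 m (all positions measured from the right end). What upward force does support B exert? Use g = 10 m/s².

Taking torques about support A:
Beam weight: 31.2 × 10 = 312 N down at 2.45 m → arm 2.45 m, τ = 312 × 2.45 = 764.4 N·m clockwise.
Load: 57.7 × 10 = 577 N down at 3.38 m → arm 1.52 m, τ = 577 × 1.52 = 877 N·m clockwise.
Toolbox: 12.6 × 10 = 126 N down at 2.74 m → arm 2.16 m, τ = 126 × 2.16 = 272.2 N·m clockwise.
Net load moment about support A = 1914 N·m clockwise.
Reaction R at support B is upward at 0 m, arm 4.9 m → moment R × 4.9 counterclockwise.
Setting net torque to zero: R × 4.9 = 1914 → R = 391 N.

R_B ≈ 391 N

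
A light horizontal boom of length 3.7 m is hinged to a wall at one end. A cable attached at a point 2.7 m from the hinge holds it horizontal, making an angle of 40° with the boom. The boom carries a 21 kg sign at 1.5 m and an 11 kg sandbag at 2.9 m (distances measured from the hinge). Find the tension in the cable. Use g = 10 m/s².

T ≈ 365 N

Sum moments about the hinge (the unknown hinge reaction has zero arm there).
Sign: 21 × 10 = 210 N down at 1.5 m → arm 1.5 m, τ = 210 × 1.5 = 315 N·m clockwise.
Sandbag: 11 × 10 = 110 N down at 2.9 m → arm 2.9 m, τ = 110 × 2.9 = 319 N·m clockwise.
Total clockwise load moment = 634 N·m.
The cable tension T acts at 2.7 m; only its component perpendicular to the boom, T sinθ, produces torque. sin 40° = 0.6428.
Balancing moments: T × 2.7 × 0.6428 = 634, giving T = 634 / 1.736 = 365 N.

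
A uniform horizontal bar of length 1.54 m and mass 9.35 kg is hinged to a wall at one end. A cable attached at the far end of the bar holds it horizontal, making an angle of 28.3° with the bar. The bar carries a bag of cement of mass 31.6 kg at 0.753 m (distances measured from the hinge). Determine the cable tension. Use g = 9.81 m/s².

Take moments about the hinge.
Beam weight: 9.35 × 9.81 = 91.72 N down at 0.77 m → arm 0.77 m, τ = 91.72 × 0.77 = 70.62 N·m clockwise.
Bag of cement: 31.6 × 9.81 = 310 N down at 0.753 m → arm 0.753 m, τ = 310 × 0.753 = 233.4 N·m clockwise.
Total clockwise load moment = 304 N·m.
The cable tension T acts at 1.54 m; only its component perpendicular to the bar, T sinθ, produces torque. sin 28.3° = 0.4741.
Balancing moments: T × 1.54 × 0.4741 = 304, giving T = 304 / 0.7301 = 416 N.

T ≈ 416 N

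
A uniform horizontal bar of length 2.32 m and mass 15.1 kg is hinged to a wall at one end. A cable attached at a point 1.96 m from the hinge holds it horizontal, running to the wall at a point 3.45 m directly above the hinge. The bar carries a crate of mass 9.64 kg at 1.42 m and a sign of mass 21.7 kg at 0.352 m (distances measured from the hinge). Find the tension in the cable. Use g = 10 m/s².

Sum moments about the hinge (the unknown hinge reaction has zero arm there).
Beam weight: 15.1 × 10 = 151 N down at 1.16 m → arm 1.16 m, τ = 151 × 1.16 = 175.2 N·m clockwise.
Crate: 9.64 × 10 = 96.4 N down at 1.42 m → arm 1.42 m, τ = 96.4 × 1.42 = 136.9 N·m clockwise.
Sign: 21.7 × 10 = 217 N down at 0.352 m → arm 0.352 m, τ = 217 × 0.352 = 76.38 N·m clockwise.
Total clockwise load moment = 388.5 N·m.
The cable tension T acts at 1.96 m; only its component perpendicular to the bar, T sinθ, produces torque. sinθ = h/√(h²+d²) = 3.45/√(3.45²+1.96²) = 0.8695.
Balancing moments: T × 1.96 × 0.8695 = 388.5, giving T = 388.5 / 1.704 = 228 N.

T ≈ 228 N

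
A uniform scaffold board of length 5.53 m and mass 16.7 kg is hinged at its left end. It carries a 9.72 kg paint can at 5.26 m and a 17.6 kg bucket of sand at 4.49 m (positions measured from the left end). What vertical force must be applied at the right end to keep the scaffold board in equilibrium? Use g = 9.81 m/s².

Take moments about the left end.
Beam weight: 16.7 × 9.81 = 163.8 N down at 2.765 m → arm 2.765 m, τ = 163.8 × 2.765 = 452.9 N·m clockwise.
Paint can: 9.72 × 9.81 = 95.35 N down at 5.26 m → arm 5.26 m, τ = 95.35 × 5.26 = 501.5 N·m clockwise.
Bucket of sand: 17.6 × 9.81 = 172.7 N down at 4.49 m → arm 4.49 m, τ = 172.7 × 4.49 = 775.4 N·m clockwise.
Net moment of the loads = 1730 N·m clockwise.
The upward force F acts at the right end, arm 5.53 m, giving F × 5.53 counterclockwise.
Balancing moments: F × 5.53 = 1730, giving F = 1730 / 5.53 = 313 N.

F ≈ 313 N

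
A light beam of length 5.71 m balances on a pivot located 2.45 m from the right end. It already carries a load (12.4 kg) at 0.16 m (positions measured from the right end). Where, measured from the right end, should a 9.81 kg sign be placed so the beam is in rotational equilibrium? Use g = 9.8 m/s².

x ≈ 5.34 m from the right end

Take moments about the pivot (at 2.45 m from the right end).
Load: 12.4 × 9.8 = 121.5 N down at 0.16 m → arm 2.29 m, τ = 121.5 × 2.29 = 278.2 N·m clockwise.
Net moment of existing loads = 278.2 N·m clockwise.
The sign weighs 9.81 × 9.8 = 96.14 N and must supply an equal counterclockwise moment, so its lever arm about the pivot is 278.2 / 96.14 = 2.89 m.
That puts it at 2.45 + 2.89 = 5.34 m from the right end.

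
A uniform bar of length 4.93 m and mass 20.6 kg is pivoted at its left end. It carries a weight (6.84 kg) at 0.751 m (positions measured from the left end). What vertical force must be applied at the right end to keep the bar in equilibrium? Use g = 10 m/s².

F ≈ 113 N

Sum moments about the left end (the unknown pivot reaction has zero arm there).
Beam weight: 20.6 × 10 = 206 N down at 2.465 m → arm 2.465 m, τ = 206 × 2.465 = 507.8 N·m clockwise.
Weight: 6.84 × 10 = 68.4 N down at 0.751 m → arm 0.751 m, τ = 68.4 × 0.751 = 51.37 N·m clockwise.
Net moment of the loads = 559.2 N·m clockwise.
The upward force F acts at the right end, arm 4.93 m, giving F × 4.93 counterclockwise.
Balancing moments: F × 4.93 = 559.2, giving F = 559.2 / 4.93 = 113 N.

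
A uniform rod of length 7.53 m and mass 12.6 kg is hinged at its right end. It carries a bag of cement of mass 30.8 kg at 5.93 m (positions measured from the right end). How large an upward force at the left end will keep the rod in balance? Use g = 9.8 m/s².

Choose the right end as the axis so the unknown pivot reaction has zero arm there.
Beam weight: 12.6 × 9.8 = 123.5 N down at 3.765 m → arm 3.765 m, τ = 123.5 × 3.765 = 465 N·m counterclockwise.
Bag of cement: 30.8 × 9.8 = 301.8 N down at 5.93 m → arm 5.93 m, τ = 301.8 × 5.93 = 1790 N·m counterclockwise.
Net moment of the loads = 2255 N·m counterclockwise.
The upward force F acts at the left end, arm 7.53 m, giving F × 7.53 clockwise.
Στ = 0 ⇒ F × 7.53 = 2255 ⇒ F = 2255 / 7.53 = 299 N.

F ≈ 299 N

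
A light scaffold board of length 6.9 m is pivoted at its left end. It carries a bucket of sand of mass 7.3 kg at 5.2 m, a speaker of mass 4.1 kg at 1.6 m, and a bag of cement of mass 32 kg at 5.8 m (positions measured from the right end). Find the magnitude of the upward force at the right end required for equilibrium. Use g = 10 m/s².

Take moments about the left end.
Bucket of sand: 7.3 × 10 = 73 N down at 5.2 m → arm 1.7 m, τ = 73 × 1.7 = 124.1 N·m clockwise.
Speaker: 4.1 × 10 = 41 N down at 1.6 m → arm 5.3 m, τ = 41 × 5.3 = 217.3 N·m clockwise.
Bag of cement: 32 × 10 = 320 N down at 5.8 m → arm 1.1 m, τ = 320 × 1.1 = 352 N·m clockwise.
Net moment of the loads = 693.4 N·m clockwise.
The upward force F acts at the right end, arm 6.9 m, giving F × 6.9 counterclockwise.
Στ = 0 ⇒ F × 6.9 = 693.4 ⇒ F = 693.4 / 6.9 = 100 N.

F ≈ 100 N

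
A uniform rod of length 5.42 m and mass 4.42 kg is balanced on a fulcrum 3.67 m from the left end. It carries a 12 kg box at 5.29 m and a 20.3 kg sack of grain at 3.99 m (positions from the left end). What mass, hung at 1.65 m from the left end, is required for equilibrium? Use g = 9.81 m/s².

About the fulcrum (at 3.67 m from the left end):
Beam weight: 4.42 × 9.81 = 43.36 N down at 2.71 m → arm 0.96 m, τ = 43.36 × 0.96 = 41.63 N·m counterclockwise.
Box: 12 × 9.81 = 117.7 N down at 5.29 m → arm 1.62 m, τ = 117.7 × 1.62 = 190.7 N·m clockwise.
Sack of grain: 20.3 × 9.81 = 199.1 N down at 3.99 m → arm 0.32 m, τ = 199.1 × 0.32 = 63.71 N·m clockwise.
Net moment of known loads = 212.8 N·m clockwise.
An unknown mass m at 1.65 m has arm 2.02 m; its moment is m·g·2.02 counterclockwise.
Balancing moments: m × 9.81 × 2.02 = 212.8, giving m = 212.8 / (9.81 × 2.02) = 10.7 kg.

m ≈ 10.7 kg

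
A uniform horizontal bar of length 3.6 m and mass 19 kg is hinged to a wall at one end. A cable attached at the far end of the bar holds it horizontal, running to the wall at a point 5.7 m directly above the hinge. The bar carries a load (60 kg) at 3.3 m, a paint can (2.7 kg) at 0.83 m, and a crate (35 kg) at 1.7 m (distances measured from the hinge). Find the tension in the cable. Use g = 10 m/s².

T ≈ 966 N

Taking torques about the hinge:
Beam weight: 19 × 10 = 190 N down at 1.8 m → arm 1.8 m, τ = 190 × 1.8 = 342 N·m clockwise.
Load: 60 × 10 = 600 N down at 3.3 m → arm 3.3 m, τ = 600 × 3.3 = 1980 N·m clockwise.
Paint can: 2.7 × 10 = 27 N down at 0.83 m → arm 0.83 m, τ = 27 × 0.83 = 22.41 N·m clockwise.
Crate: 35 × 10 = 350 N down at 1.7 m → arm 1.7 m, τ = 350 × 1.7 = 595 N·m clockwise.
Total clockwise load moment = 2939 N·m.
The cable tension T acts at 3.6 m; only its component perpendicular to the bar, T sinθ, produces torque. sinθ = h/√(h²+d²) = 5.7/√(5.7²+3.6²) = 0.8455.
For rotational equilibrium, T × 3.6 × 0.8455 = 2939, so T = 2939 / 3.044 = 966 N.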